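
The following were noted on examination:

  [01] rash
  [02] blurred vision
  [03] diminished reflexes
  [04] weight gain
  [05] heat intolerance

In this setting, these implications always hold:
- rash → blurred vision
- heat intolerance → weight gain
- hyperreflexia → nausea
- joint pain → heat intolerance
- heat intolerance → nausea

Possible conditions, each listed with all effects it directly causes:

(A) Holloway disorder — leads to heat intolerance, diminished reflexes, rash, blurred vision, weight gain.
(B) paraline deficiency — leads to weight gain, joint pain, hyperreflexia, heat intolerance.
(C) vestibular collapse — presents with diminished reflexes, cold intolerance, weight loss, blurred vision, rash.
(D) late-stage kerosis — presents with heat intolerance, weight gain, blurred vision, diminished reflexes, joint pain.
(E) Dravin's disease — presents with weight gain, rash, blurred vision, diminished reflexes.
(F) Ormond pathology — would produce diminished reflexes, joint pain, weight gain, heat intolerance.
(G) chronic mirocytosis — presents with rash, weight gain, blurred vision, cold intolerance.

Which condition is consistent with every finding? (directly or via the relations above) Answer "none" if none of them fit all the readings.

Checking each candidate against the observations:
(A) Holloway disorder — accounts for every observation
(B) paraline deficiency — rash NO; blurred vision NO; diminished reflexes NO; weight gain yes; heat intolerance yes
(C) vestibular collapse — fails on weight gain, heat intolerance (predicts weight loss, not weight gain; predicts cold intolerance, not heat intolerance)
(D) late-stage kerosis — rash NO; blurred vision yes; diminished reflexes yes; weight gain yes; heat intolerance yes
(E) Dravin's disease — rash yes; blurred vision yes; diminished reflexes yes; weight gain yes; heat intolerance NO
(F) Ormond pathology — does not account for rash, blurred vision
(G) chronic mirocytosis — fails on diminished reflexes, heat intolerance (predicts cold intolerance, not heat intolerance)
Only (A) is consistent with every observation.

A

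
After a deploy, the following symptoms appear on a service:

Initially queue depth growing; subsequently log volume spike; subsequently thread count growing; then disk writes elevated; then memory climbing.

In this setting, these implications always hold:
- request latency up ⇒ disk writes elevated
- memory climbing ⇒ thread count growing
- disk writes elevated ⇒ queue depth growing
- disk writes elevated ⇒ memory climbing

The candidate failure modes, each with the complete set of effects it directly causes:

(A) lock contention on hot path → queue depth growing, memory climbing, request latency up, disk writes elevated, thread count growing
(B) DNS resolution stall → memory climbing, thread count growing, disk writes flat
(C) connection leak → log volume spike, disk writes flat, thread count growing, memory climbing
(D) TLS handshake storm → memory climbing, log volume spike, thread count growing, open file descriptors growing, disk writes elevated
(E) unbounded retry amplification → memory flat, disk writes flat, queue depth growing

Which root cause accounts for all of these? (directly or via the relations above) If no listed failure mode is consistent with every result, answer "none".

D

Testing each hypothesis:
(A) lock contention on hot path — queue depth growing ✓; log volume spike ✗; thread count growing ✓; disk writes elevated ✓; memory climbing ✓
(B) DNS resolution stall — fails on queue depth growing, log volume spike, disk writes elevated (predicts disk writes flat, not disk writes elevated)
(C) connection leak — queue depth growing ✗; log volume spike ✓; thread count growing ✓; disk writes elevated ✗; memory climbing ✓
(D) TLS handshake storm — accounts for every observation (queue depth growing via disk writes elevated → queue depth growing)
(E) unbounded retry amplification — queue depth growing ✓; log volume spike ✗; thread count growing ✗; disk writes elevated ✗; memory climbing ✗
Only (D) is consistent with every observation.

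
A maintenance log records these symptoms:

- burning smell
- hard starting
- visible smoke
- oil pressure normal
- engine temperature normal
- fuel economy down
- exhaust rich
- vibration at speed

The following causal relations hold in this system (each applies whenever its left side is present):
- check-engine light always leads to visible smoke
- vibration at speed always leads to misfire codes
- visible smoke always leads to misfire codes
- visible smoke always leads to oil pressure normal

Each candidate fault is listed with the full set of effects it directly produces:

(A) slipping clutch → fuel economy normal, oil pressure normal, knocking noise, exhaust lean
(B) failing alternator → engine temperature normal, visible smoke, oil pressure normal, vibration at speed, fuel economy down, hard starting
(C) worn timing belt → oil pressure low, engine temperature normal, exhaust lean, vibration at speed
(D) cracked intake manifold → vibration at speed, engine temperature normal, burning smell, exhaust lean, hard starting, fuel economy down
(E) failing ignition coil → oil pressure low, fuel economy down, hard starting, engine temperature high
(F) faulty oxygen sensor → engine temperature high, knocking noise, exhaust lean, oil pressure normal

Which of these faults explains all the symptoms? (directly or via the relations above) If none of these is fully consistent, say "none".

For each candidate, compare predicted effects to what was observed:
(A) slipping clutch — burning smell NO; hard starting NO; visible smoke NO; oil pressure normal yes; engine temperature normal NO; fuel economy down NO; exhaust rich NO; vibration at speed NO
(B) failing alternator — burning smell NO; hard starting yes; visible smoke yes; oil pressure normal yes; engine temperature normal yes; fuel economy down yes; exhaust rich NO; vibration at speed yes
(C) worn timing belt — fails on burning smell, hard starting, visible smoke, oil pressure normal, fuel economy down, exhaust rich (predicts oil pressure low, not oil pressure normal; predicts exhaust lean, not exhaust rich)
(D) cracked intake manifold — burning smell yes; hard starting yes; visible smoke NO; oil pressure normal NO; engine temperature normal yes; fuel economy down yes; exhaust rich NO; vibration at speed yes
(E) failing ignition coil — burning smell NO; hard starting yes; visible smoke NO; oil pressure normal NO; engine temperature normal NO; fuel economy down yes; exhaust rich NO; vibration at speed NO
(F) faulty oxygen sensor — burning smell NO; hard starting NO; visible smoke NO; oil pressure normal yes; engine temperature normal NO; fuel economy down NO; exhaust rich NO; vibration at speed NO
None of the listed candidates fits everything.

none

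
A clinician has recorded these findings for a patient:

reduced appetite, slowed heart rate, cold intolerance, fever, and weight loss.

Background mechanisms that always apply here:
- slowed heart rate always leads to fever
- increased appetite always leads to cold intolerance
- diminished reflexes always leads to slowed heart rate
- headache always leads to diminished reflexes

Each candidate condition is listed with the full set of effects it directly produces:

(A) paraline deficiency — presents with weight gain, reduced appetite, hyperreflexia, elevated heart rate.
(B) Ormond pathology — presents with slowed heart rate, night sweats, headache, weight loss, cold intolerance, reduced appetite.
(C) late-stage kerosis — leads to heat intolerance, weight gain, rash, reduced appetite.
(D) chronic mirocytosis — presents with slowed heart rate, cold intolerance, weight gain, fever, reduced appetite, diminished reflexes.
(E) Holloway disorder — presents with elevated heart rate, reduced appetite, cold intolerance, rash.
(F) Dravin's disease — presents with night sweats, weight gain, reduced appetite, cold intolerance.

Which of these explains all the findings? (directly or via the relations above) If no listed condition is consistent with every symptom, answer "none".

Testing each hypothesis:
(A) paraline deficiency — reduced appetite +; slowed heart rate -; cold intolerance -; fever -; weight loss -
(B) Ormond pathology — accounts for every observation (fever via slowed heart rate → fever)
(C) late-stage kerosis — fails on slowed heart rate, cold intolerance, fever, weight loss (predicts heat intolerance, not cold intolerance; predicts weight gain, not weight loss)
(D) chronic mirocytosis — fails on weight loss (predicts weight gain, not weight loss)
(E) Holloway disorder — fails on slowed heart rate, fever, weight loss (predicts elevated heart rate, not slowed heart rate)
(F) Dravin's disease — fails on slowed heart rate, fever, weight loss (predicts weight gain, not weight loss)
(B) alone accounts for all the evidence.

B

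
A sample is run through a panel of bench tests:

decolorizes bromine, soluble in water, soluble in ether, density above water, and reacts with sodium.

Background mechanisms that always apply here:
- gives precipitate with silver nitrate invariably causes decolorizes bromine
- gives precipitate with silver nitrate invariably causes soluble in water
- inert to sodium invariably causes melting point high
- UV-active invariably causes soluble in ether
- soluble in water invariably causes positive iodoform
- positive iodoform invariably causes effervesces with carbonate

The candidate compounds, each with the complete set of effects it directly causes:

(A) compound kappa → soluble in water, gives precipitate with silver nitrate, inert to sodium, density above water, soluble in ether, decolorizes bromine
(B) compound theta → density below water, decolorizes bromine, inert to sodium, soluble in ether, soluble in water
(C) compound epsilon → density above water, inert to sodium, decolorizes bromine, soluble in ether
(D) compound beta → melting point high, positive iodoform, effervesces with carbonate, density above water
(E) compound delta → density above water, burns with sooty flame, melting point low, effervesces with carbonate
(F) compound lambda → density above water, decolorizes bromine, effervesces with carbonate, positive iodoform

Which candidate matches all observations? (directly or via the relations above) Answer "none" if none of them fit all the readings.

For each candidate, compare predicted effects to what was observed:
(A) compound kappa — fails on reacts with sodium (predicts inert to sodium, not reacts with sodium)
(B) compound theta — decolorizes bromine +; soluble in water +; soluble in ether +; density above water -; reacts with sodium -
(C) compound epsilon — decolorizes bromine +; soluble in water -; soluble in ether +; density above water +; reacts with sodium -
(D) compound beta — does not account for decolorizes bromine, soluble in water, soluble in ether, reacts with sodium
(E) compound delta — does not account for decolorizes bromine, soluble in water, soluble in ether, reacts with sodium
(F) compound lambda — does not account for soluble in water, soluble in ether, reacts with sodium
Every candidate fails on at least one observation.

none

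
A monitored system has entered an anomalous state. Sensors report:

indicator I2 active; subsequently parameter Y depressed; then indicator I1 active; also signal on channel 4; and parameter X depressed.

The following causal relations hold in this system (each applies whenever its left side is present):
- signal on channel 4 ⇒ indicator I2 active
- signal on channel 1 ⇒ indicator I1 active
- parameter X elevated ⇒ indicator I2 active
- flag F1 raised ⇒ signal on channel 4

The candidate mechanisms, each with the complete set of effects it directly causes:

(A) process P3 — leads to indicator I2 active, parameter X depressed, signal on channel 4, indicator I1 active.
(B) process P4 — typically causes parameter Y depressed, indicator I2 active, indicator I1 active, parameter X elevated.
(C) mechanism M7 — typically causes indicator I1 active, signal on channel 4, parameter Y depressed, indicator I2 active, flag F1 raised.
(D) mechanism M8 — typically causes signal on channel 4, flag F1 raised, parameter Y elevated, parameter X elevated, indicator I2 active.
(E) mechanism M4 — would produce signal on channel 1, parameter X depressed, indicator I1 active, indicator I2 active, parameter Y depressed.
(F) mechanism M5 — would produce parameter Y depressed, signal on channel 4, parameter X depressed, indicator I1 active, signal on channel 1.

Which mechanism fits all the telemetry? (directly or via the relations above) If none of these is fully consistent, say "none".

F

Per-candidate check:
(A) process P3 — indicator I2 active +; parameter Y depressed -; indicator I1 active +; signal on channel 4 +; parameter X depressed +
(B) process P4 — indicator I2 active +; parameter Y depressed +; indicator I1 active +; signal on channel 4 -; parameter X depressed -
(C) mechanism M7 — does not account for parameter X depressed
(D) mechanism M8 — fails on parameter Y depressed, indicator I1 active, parameter X depressed (predicts parameter Y elevated, not parameter Y depressed; predicts parameter X elevated, not parameter X depressed)
(E) mechanism M4 — indicator I2 active +; parameter Y depressed +; indicator I1 active +; signal on channel 4 -; parameter X depressed +
(F) mechanism M5 — indicator I2 active + (through signal on channel 4 → indicator I2 active); parameter Y depressed +; indicator I1 active +; signal on channel 4 +; parameter X depressed +
(F) alone accounts for all the evidence.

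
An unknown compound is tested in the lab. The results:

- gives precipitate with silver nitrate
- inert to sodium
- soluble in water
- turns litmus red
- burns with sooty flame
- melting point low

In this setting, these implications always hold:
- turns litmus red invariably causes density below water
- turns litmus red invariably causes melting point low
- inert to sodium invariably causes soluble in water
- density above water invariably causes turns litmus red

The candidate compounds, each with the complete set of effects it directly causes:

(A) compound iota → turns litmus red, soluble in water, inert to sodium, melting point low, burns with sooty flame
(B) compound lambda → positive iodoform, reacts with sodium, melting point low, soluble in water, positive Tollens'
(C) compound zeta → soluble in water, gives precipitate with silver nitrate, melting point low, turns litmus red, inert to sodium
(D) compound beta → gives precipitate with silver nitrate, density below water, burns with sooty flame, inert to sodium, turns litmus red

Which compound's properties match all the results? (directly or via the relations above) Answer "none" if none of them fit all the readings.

Checking each candidate against the observations:
(A) compound iota — gives precipitate with silver nitrate ✗; inert to sodium ✓; soluble in water ✓; turns litmus red ✓; burns with sooty flame ✓; melting point low ✓
(B) compound lambda — fails on gives precipitate with silver nitrate, inert to sodium, turns litmus red, burns with sooty flame (predicts reacts with sodium, not inert to sodium)
(C) compound zeta — gives precipitate with silver nitrate ✓; inert to sodium ✓; soluble in water ✓; turns litmus red ✓; burns with sooty flame ✗; melting point low ✓
(D) compound beta — gives precipitate with silver nitrate ✓; inert to sodium ✓; soluble in water ✓ (through inert to sodium → soluble in water); turns litmus red ✓; burns with sooty flame ✓; melting point low ✓ (through turns litmus red → melting point low)
(D) alone accounts for all the evidence.

D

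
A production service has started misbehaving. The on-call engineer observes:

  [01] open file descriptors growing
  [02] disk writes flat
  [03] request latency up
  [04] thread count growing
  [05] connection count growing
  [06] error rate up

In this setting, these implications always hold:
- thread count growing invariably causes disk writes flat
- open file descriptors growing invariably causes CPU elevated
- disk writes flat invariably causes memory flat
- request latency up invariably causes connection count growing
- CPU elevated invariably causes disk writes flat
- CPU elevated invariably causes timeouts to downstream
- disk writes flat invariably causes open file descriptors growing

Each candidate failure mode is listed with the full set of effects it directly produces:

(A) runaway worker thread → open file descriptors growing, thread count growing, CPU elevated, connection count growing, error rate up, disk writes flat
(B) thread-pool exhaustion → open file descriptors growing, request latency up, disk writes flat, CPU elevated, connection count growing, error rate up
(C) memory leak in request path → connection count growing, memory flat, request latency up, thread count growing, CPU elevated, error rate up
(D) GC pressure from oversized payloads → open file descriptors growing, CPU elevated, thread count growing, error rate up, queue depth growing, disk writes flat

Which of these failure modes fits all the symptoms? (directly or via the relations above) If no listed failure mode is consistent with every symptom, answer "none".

Testing each hypothesis:
(A) runaway worker thread — does not account for request latency up
(B) thread-pool exhaustion — does not account for thread count growing
(C) memory leak in request path — accounts for every observation (open file descriptors growing via thread count growing → disk writes flat → open file descriptors growing)
(D) GC pressure from oversized payloads — does not account for request latency up, connection count growing
(C) is the only candidate with no mismatches.

C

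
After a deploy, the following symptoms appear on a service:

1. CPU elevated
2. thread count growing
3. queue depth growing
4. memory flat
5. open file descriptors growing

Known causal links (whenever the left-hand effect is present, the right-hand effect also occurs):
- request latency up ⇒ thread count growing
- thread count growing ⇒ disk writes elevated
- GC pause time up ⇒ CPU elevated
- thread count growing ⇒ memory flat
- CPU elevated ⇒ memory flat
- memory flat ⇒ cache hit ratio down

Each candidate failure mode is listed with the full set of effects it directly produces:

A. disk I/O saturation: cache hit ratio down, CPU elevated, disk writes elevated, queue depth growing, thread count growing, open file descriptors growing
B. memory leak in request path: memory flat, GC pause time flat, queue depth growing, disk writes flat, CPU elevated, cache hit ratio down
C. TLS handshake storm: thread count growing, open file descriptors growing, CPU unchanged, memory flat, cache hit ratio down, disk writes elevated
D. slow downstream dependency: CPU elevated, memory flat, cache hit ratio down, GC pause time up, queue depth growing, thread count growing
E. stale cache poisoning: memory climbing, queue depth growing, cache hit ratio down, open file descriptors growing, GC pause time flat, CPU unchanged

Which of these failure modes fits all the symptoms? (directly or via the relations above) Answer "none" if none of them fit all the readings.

A

For each candidate, compare predicted effects to what was observed:
(A) disk I/O saturation — accounts for every observation (memory flat through CPU elevated → memory flat)
(B) memory leak in request path — does not account for thread count growing, open file descriptors growing
(C) TLS handshake storm — fails on CPU elevated, queue depth growing (predicts CPU unchanged, not CPU elevated)
(D) slow downstream dependency — CPU elevated +; thread count growing +; queue depth growing +; memory flat +; open file descriptors growing -
(E) stale cache poisoning — CPU elevated -; thread count growing -; queue depth growing +; memory flat -; open file descriptors growing +
(A) alone accounts for all the evidence.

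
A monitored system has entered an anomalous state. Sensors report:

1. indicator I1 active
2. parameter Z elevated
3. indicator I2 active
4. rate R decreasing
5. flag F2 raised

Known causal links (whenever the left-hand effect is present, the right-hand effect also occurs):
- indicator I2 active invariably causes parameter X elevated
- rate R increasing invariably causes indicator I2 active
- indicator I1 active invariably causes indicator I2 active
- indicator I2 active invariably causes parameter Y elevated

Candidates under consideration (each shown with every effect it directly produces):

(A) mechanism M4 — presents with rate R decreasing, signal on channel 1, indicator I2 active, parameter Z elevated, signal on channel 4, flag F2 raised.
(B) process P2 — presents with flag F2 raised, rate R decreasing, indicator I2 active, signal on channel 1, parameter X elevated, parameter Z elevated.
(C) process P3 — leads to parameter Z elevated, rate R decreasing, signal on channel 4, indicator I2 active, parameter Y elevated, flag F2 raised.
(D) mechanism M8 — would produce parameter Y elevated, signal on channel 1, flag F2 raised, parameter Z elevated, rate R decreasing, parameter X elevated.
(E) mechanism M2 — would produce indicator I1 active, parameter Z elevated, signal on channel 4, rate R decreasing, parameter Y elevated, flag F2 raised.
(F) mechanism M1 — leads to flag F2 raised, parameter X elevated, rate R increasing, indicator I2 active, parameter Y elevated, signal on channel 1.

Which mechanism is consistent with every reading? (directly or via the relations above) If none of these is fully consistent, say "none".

Testing each hypothesis:
(A) mechanism M4 — indicator I1 active miss; parameter Z elevated match; indicator I2 active match; rate R decreasing match; flag F2 raised match
(B) process P2 — indicator I1 active miss; parameter Z elevated match; indicator I2 active match; rate R decreasing match; flag F2 raised match
(C) process P3 — indicator I1 active miss; parameter Z elevated match; indicator I2 active match; rate R decreasing match; flag F2 raised match
(D) mechanism M8 — does not account for indicator I1 active, indicator I2 active
(E) mechanism M2 — indicator I1 active match; parameter Z elevated match; indicator I2 active match (through indicator I1 active → indicator I2 active); rate R decreasing match; flag F2 raised match
(F) mechanism M1 — fails on indicator I1 active, parameter Z elevated, rate R decreasing (predicts rate R increasing, not rate R decreasing)
(E) is the only candidate with no mismatches.

E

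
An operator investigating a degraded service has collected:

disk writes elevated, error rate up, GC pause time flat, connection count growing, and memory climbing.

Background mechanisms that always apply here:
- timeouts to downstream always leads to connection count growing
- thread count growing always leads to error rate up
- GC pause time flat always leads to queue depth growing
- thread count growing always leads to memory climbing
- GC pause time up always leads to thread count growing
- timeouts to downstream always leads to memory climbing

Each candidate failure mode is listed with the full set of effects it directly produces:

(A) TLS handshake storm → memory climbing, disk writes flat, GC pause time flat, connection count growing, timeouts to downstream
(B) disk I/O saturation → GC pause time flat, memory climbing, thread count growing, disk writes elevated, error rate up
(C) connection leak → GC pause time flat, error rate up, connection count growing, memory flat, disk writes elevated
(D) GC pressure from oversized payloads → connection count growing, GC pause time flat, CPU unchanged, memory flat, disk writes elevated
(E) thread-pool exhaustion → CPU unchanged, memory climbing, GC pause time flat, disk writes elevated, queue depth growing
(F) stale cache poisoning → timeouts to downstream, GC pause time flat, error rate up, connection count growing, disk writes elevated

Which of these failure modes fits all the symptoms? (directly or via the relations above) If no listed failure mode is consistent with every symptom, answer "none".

F

Checking each candidate against the observations:
(A) TLS handshake storm — disk writes elevated ✗; error rate up ✗; GC pause time flat ✓; connection count growing ✓; memory climbing ✓
(B) disk I/O saturation — disk writes elevated ✓; error rate up ✓; GC pause time flat ✓; connection count growing ✗; memory climbing ✓
(C) connection leak — fails on memory climbing (predicts memory flat, not memory climbing)
(D) GC pressure from oversized payloads — disk writes elevated ✓; error rate up ✗; GC pause time flat ✓; connection count growing ✓; memory climbing ✗
(E) thread-pool exhaustion — disk writes elevated ✓; error rate up ✗; GC pause time flat ✓; connection count growing ✗; memory climbing ✓
(F) stale cache poisoning — accounts for every observation (memory climbing by timeouts to downstream → memory climbing)
Only (F) is consistent with every observation.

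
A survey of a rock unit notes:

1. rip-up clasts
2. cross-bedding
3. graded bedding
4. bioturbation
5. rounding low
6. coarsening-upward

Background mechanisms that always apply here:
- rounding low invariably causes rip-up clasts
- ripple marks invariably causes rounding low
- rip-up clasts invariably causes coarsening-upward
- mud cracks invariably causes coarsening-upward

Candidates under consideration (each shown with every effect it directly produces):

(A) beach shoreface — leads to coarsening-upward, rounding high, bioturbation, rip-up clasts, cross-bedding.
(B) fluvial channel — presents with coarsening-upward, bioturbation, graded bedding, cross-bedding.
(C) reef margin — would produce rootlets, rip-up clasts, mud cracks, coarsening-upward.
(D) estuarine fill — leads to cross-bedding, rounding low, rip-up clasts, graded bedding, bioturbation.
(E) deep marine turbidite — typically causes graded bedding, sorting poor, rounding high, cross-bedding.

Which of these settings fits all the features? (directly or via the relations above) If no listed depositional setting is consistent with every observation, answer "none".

D

Testing each hypothesis:
(A) beach shoreface — fails on graded bedding, rounding low (predicts rounding high, not rounding low)
(B) fluvial channel — does not account for rip-up clasts, rounding low
(C) reef margin — rip-up clasts +; cross-bedding -; graded bedding -; bioturbation -; rounding low -; coarsening-upward +
(D) estuarine fill — rip-up clasts +; cross-bedding +; graded bedding +; bioturbation +; rounding low +; coarsening-upward + (through rip-up clasts → coarsening-upward)
(E) deep marine turbidite — fails on rip-up clasts, bioturbation, rounding low, coarsening-upward (predicts rounding high, not rounding low)
(D) is the only candidate with no mismatches.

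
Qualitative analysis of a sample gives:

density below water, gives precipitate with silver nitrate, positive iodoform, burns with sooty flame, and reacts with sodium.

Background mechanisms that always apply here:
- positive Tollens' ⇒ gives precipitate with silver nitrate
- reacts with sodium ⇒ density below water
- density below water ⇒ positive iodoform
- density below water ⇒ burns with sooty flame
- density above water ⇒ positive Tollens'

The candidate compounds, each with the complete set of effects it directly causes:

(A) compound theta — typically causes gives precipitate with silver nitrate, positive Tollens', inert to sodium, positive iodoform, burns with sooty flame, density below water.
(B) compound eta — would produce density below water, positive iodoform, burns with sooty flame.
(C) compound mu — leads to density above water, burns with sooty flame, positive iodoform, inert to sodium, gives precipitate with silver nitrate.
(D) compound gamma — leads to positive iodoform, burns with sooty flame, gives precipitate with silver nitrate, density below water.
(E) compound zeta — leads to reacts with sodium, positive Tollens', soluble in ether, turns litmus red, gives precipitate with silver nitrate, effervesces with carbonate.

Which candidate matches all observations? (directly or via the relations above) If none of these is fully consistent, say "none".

E

Per-candidate check:
(A) compound theta — fails on reacts with sodium (predicts inert to sodium, not reacts with sodium)
(B) compound eta — density below water yes; gives precipitate with silver nitrate NO; positive iodoform yes; burns with sooty flame yes; reacts with sodium NO
(C) compound mu — fails on density below water, reacts with sodium (predicts density above water, not density below water; predicts inert to sodium, not reacts with sodium)
(D) compound gamma — density below water yes; gives precipitate with silver nitrate yes; positive iodoform yes; burns with sooty flame yes; reacts with sodium NO
(E) compound zeta — density below water yes (via reacts with sodium → density below water); gives precipitate with silver nitrate yes; positive iodoform yes (via reacts with sodium → density below water → positive iodoform); burns with sooty flame yes (via reacts with sodium → density below water → burns with sooty flame); reacts with sodium yes
Only (E) is consistent with every observation.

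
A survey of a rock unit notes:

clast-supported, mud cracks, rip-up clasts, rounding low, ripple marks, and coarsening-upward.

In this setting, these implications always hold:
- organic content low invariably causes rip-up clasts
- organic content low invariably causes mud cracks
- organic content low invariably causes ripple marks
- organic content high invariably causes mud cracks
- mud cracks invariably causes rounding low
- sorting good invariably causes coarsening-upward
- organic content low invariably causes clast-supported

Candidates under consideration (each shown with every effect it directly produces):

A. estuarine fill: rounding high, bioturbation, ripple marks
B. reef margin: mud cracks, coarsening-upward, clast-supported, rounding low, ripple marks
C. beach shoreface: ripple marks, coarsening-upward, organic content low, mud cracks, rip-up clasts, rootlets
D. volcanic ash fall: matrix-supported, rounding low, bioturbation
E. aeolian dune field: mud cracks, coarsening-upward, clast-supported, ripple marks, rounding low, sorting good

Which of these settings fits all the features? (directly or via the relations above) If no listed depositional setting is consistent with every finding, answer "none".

C

Testing each hypothesis:
(A) estuarine fill — fails on clast-supported, mud cracks, rip-up clasts, rounding low, coarsening-upward (predicts rounding high, not rounding low)
(B) reef margin — clast-supported match; mud cracks match; rip-up clasts miss; rounding low match; ripple marks match; coarsening-upward match
(C) beach shoreface — clast-supported match (through organic content low → clast-supported); mud cracks match; rip-up clasts match; rounding low match (through mud cracks → rounding low); ripple marks match; coarsening-upward match
(D) volcanic ash fall — clast-supported miss; mud cracks miss; rip-up clasts miss; rounding low match; ripple marks miss; coarsening-upward miss
(E) aeolian dune field — clast-supported match; mud cracks match; rip-up clasts miss; rounding low match; ripple marks match; coarsening-upward match
(C) alone accounts for all the evidence.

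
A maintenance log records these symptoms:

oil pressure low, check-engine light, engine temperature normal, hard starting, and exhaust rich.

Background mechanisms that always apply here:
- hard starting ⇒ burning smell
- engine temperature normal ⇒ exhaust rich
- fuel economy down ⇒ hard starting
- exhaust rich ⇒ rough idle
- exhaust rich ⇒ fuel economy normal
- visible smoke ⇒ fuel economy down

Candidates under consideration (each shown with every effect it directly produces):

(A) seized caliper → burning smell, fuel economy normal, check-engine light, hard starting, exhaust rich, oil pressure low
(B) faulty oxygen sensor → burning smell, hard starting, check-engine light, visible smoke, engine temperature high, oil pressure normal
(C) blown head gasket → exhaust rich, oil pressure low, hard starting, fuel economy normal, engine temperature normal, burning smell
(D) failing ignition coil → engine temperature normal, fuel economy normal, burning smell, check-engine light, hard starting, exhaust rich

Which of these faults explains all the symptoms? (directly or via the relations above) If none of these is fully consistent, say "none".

none

Checking each candidate against the observations:
(A) seized caliper — does not account for engine temperature normal
(B) faulty oxygen sensor — oil pressure low NO; check-engine light yes; engine temperature normal NO; hard starting yes; exhaust rich NO
(C) blown head gasket — does not account for check-engine light
(D) failing ignition coil — oil pressure low NO; check-engine light yes; engine temperature normal yes; hard starting yes; exhaust rich yes
Every candidate fails on at least one observation.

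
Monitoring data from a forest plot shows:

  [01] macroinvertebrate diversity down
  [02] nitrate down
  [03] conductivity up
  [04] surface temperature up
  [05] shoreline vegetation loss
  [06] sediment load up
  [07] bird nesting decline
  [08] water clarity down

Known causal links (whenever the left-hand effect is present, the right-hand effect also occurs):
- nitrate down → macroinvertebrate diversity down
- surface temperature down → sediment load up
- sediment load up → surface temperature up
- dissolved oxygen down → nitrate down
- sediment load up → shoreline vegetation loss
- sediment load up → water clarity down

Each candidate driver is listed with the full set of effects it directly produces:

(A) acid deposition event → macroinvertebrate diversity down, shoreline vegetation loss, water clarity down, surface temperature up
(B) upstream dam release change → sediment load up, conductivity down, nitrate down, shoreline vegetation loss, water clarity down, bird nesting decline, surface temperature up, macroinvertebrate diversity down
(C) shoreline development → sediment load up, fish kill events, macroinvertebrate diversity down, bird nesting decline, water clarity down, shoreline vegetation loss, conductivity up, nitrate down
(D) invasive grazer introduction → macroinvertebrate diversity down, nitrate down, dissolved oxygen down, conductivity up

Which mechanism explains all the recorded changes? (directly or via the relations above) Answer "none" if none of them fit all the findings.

Checking each candidate against the observations:
(A) acid deposition event — does not account for nitrate down, conductivity up, sediment load up, bird nesting decline
(B) upstream dam release change — fails on conductivity up (predicts conductivity down, not conductivity up)
(C) shoreline development — macroinvertebrate diversity down match; nitrate down match; conductivity up match; surface temperature up match (through sediment load up → surface temperature up); shoreline vegetation loss match; sediment load up match; bird nesting decline match; water clarity down match
(D) invasive grazer introduction — macroinvertebrate diversity down match; nitrate down match; conductivity up match; surface temperature up miss; shoreline vegetation loss miss; sediment load up miss; bird nesting decline miss; water clarity down miss
(C) is the only candidate with no mismatches.

C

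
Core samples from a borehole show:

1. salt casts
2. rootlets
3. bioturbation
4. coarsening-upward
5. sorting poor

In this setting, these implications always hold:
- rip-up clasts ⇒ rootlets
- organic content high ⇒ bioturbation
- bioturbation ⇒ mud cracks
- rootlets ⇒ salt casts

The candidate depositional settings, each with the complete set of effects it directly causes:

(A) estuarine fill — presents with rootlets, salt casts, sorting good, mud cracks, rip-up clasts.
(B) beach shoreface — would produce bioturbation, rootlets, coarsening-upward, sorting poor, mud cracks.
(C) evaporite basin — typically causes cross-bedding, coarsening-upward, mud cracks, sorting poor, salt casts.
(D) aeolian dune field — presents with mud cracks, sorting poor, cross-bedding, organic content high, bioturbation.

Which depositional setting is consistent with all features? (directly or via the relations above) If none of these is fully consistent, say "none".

B

Testing each hypothesis:
(A) estuarine fill — fails on bioturbation, coarsening-upward, sorting poor (predicts sorting good, not sorting poor)
(B) beach shoreface — salt casts ✓ (through rootlets → salt casts); rootlets ✓; bioturbation ✓; coarsening-upward ✓; sorting poor ✓
(C) evaporite basin — salt casts ✓; rootlets ✗; bioturbation ✗; coarsening-upward ✓; sorting poor ✓
(D) aeolian dune field — does not account for salt casts, rootlets, coarsening-upward
(B) alone accounts for all the evidence.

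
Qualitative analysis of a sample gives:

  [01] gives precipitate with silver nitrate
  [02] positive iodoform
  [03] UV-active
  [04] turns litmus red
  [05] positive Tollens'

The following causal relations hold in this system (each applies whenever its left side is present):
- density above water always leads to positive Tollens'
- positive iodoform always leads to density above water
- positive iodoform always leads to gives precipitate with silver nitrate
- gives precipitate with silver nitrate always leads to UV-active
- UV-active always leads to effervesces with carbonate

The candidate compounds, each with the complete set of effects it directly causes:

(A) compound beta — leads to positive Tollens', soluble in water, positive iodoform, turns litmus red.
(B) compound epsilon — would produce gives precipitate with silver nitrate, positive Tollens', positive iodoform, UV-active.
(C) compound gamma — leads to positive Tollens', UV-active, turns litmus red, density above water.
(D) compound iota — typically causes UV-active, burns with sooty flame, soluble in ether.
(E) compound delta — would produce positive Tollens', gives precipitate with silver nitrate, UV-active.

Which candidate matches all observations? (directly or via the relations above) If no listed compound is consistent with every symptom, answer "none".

For each candidate, compare predicted effects to what was observed:
(A) compound beta — gives precipitate with silver nitrate yes (by positive iodoform → gives precipitate with silver nitrate); positive iodoform yes; UV-active yes (by positive iodoform → gives precipitate with silver nitrate → UV-active); turns litmus red yes; positive Tollens' yes
(B) compound epsilon — gives precipitate with silver nitrate yes; positive iodoform yes; UV-active yes; turns litmus red NO; positive Tollens' yes
(C) compound gamma — gives precipitate with silver nitrate NO; positive iodoform NO; UV-active yes; turns litmus red yes; positive Tollens' yes
(D) compound iota — does not account for gives precipitate with silver nitrate, positive iodoform, turns litmus red, positive Tollens'
(E) compound delta — gives precipitate with silver nitrate yes; positive iodoform NO; UV-active yes; turns litmus red NO; positive Tollens' yes
Only (A) is consistent with every observation.

A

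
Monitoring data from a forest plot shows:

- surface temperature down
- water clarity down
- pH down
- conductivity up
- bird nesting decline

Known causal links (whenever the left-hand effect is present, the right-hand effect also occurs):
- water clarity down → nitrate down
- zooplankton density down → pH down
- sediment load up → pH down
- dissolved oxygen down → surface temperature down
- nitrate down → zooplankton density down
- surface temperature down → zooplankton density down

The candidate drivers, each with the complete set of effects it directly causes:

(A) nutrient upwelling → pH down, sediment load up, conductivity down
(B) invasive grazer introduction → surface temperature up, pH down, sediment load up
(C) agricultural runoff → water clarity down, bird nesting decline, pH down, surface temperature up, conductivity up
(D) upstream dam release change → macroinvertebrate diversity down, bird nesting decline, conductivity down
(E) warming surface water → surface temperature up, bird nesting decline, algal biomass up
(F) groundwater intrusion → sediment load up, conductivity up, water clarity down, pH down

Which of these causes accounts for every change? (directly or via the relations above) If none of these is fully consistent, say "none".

Checking each candidate against the observations:
(A) nutrient upwelling — surface temperature down NO; water clarity down NO; pH down yes; conductivity up NO; bird nesting decline NO
(B) invasive grazer introduction — fails on surface temperature down, water clarity down, conductivity up, bird nesting decline (predicts surface temperature up, not surface temperature down)
(C) agricultural runoff — fails on surface temperature down (predicts surface temperature up, not surface temperature down)
(D) upstream dam release change — surface temperature down NO; water clarity down NO; pH down NO; conductivity up NO; bird nesting decline yes
(E) warming surface water — surface temperature down NO; water clarity down NO; pH down NO; conductivity up NO; bird nesting decline yes
(F) groundwater intrusion — does not account for surface temperature down, bird nesting decline
Every candidate fails on at least one observation.

none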